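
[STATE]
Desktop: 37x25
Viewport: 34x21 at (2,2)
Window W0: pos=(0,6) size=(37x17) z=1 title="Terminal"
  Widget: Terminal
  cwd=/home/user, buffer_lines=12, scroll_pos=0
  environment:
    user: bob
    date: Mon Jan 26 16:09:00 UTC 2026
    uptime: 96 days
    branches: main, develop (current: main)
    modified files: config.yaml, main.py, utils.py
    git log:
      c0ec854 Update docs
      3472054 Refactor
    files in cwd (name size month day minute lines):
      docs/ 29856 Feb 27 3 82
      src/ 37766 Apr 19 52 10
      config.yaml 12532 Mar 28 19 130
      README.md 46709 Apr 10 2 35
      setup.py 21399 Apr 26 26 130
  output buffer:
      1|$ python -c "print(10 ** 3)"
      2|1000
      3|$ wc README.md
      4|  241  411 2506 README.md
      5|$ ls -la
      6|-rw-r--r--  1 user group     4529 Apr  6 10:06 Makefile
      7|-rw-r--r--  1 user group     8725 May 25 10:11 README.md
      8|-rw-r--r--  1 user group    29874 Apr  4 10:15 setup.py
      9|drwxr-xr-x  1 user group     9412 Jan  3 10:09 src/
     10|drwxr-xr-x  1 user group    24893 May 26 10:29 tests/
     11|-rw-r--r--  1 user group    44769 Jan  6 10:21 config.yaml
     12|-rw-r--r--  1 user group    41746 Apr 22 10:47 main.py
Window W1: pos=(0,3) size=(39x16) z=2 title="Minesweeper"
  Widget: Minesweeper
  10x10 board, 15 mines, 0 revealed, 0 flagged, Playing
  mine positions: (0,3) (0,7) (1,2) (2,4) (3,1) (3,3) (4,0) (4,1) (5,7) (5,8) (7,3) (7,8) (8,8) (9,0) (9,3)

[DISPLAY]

                                  
━━━━━━━━━━━━━━━━━━━━━━━━━━━━━━━━━━
Minesweeper                       
──────────────────────────────────
■■■■■■■■■                         
■■■■■■■■■                         
■■■■■■■■■                         
■■■■■■■■■                         
■■■■■■■■■                         
■■■■■■■■■                         
■■■■■■■■■                         
■■■■■■■■■                         
■■■■■■■■■                         
■■■■■■■■■                         
                                  
                                  
━━━━━━━━━━━━━━━━━━━━━━━━━━━━━━━━━━
rw-r--r--  1 user group    44769 J
rw-r--r--  1 user group    41746 A
 █                                
━━━━━━━━━━━━━━━━━━━━━━━━━━━━━━━━━━


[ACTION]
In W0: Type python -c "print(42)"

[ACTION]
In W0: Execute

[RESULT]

                                  
━━━━━━━━━━━━━━━━━━━━━━━━━━━━━━━━━━
Minesweeper                       
──────────────────────────────────
■■■■■■■■■                         
■■■■■■■■■                         
■■■■■■■■■                         
■■■■■■■■■                         
■■■■■■■■■                         
■■■■■■■■■                         
■■■■■■■■■                         
■■■■■■■■■                         
■■■■■■■■■                         
■■■■■■■■■                         
                                  
                                  
━━━━━━━━━━━━━━━━━━━━━━━━━━━━━━━━━━
 python -c "print(42)"            
2                                 
 █                                
━━━━━━━━━━━━━━━━━━━━━━━━━━━━━━━━━━


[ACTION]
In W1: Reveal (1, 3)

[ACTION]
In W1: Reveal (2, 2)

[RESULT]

                                  
━━━━━━━━━━━━━━━━━━━━━━━━━━━━━━━━━━
Minesweeper                       
──────────────────────────────────
■■■■■■■■■                         
■■3■■■■■■                         
■3■■■■■■■                         
■■■■■■■■■                         
■■■■■■■■■                         
■■■■■■■■■                         
■■■■■■■■■                         
■■■■■■■■■                         
■■■■■■■■■                         
■■■■■■■■■                         
                                  
                                  
━━━━━━━━━━━━━━━━━━━━━━━━━━━━━━━━━━
 python -c "print(42)"            
2                                 
 █                                
━━━━━━━━━━━━━━━━━━━━━━━━━━━━━━━━━━


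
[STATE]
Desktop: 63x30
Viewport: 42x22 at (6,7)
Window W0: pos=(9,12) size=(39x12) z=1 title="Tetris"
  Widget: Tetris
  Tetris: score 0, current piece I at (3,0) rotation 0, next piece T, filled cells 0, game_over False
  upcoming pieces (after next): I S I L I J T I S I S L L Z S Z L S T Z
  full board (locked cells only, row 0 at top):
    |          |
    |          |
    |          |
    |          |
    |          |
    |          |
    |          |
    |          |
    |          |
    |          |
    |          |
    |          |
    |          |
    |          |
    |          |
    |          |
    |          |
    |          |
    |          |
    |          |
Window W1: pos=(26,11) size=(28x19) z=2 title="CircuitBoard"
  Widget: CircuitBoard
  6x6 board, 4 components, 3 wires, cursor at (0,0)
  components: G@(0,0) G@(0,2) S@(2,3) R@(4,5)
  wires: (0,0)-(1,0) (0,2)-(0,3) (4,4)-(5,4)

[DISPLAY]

                                          
                                          
                                          
                                          
                    ┏━━━━━━━━━━━━━━━━━━━━━
   ┏━━━━━━━━━━━━━━━━┃ CircuitBoard        
   ┃ Tetris         ┠─────────────────────
   ┠────────────────┃   0 1 2 3 4 5       
   ┃          │Next:┃0  [G]      G ─ ·    
   ┃          │ ▒   ┃    │                
   ┃          │▒▒▒  ┃1   ·                
   ┃          │     ┃                     
   ┃          │     ┃2               S    
   ┃          │     ┃                     
   ┃          │Score┃3                    
   ┃          │0    ┃                     
   ┗━━━━━━━━━━━━━━━━┃4                   ·
                    ┃                    │
                    ┃5                   ·
                    ┃Cursor: (0,0)        
                    ┃                     
                    ┃                     


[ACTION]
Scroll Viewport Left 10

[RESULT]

                                          
                                          
                                          
                                          
                          ┏━━━━━━━━━━━━━━━
         ┏━━━━━━━━━━━━━━━━┃ CircuitBoard  
         ┃ Tetris         ┠───────────────
         ┠────────────────┃   0 1 2 3 4 5 
         ┃          │Next:┃0  [G]      G ─
         ┃          │ ▒   ┃    │          
         ┃          │▒▒▒  ┃1   ·          
         ┃          │     ┃               
         ┃          │     ┃2              
         ┃          │     ┃               
         ┃          │Score┃3              
         ┃          │0    ┃               
         ┗━━━━━━━━━━━━━━━━┃4              
                          ┃               
                          ┃5              
                          ┃Cursor: (0,0)  
                          ┃               
                          ┃               


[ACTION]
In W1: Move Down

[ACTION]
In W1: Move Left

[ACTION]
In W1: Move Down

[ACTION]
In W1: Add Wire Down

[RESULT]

                                          
                                          
                                          
                                          
                          ┏━━━━━━━━━━━━━━━
         ┏━━━━━━━━━━━━━━━━┃ CircuitBoard  
         ┃ Tetris         ┠───────────────
         ┠────────────────┃   0 1 2 3 4 5 
         ┃          │Next:┃0   G       G ─
         ┃          │ ▒   ┃    │          
         ┃          │▒▒▒  ┃1   ·          
         ┃          │     ┃               
         ┃          │     ┃2  [.]         
         ┃          │     ┃    │          
         ┃          │Score┃3   ·          
         ┃          │0    ┃               
         ┗━━━━━━━━━━━━━━━━┃4              
                          ┃               
                          ┃5              
                          ┃Cursor: (2,0)  
                          ┃               
                          ┃               


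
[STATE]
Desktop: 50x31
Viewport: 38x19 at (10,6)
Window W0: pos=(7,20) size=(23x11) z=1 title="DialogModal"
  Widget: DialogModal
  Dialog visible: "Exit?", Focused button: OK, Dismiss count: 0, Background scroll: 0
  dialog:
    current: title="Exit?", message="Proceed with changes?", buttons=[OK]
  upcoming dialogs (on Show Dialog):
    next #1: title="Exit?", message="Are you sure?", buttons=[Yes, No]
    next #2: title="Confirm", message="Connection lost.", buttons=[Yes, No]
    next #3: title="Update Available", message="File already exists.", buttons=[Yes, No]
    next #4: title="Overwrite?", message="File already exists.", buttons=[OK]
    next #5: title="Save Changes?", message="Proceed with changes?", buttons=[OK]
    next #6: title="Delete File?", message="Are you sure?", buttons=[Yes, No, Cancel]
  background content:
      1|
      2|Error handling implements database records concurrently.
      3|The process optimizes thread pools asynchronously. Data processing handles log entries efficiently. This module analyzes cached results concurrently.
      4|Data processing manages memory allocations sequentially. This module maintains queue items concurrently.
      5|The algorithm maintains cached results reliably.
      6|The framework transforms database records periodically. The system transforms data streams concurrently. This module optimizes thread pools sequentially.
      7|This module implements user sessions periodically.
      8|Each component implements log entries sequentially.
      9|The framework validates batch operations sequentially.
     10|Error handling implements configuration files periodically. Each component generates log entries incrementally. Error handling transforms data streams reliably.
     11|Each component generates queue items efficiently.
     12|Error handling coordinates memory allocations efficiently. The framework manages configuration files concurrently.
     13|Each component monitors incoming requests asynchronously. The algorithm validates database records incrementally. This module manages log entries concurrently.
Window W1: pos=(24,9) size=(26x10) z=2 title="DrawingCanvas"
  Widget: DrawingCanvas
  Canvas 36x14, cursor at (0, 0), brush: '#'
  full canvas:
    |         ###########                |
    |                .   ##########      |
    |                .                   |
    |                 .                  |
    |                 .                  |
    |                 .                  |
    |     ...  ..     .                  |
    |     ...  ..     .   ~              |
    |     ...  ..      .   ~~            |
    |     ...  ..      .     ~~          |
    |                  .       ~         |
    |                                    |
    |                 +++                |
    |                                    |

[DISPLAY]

                                      
                                      
                                      
              ┏━━━━━━━━━━━━━━━━━━━━━━━
              ┃ DrawingCanvas         
              ┠───────────────────────
              ┃+        ###########   
              ┃                .   ###
              ┃                .      
              ┃                 .     
              ┃                 .     
              ┃                 .     
              ┗━━━━━━━━━━━━━━━━━━━━━━━
                                      
━━━━━━━━━━━━━━━━━━━┓                  
ialogModal         ┃                  
───────────────────┨                  
                   ┃                  
┌───────────────┐em┃                  


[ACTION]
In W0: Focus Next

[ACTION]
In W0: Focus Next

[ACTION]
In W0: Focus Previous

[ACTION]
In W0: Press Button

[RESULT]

                                      
                                      
                                      
              ┏━━━━━━━━━━━━━━━━━━━━━━━
              ┃ DrawingCanvas         
              ┠───────────────────────
              ┃+        ###########   
              ┃                .   ###
              ┃                .      
              ┃                 .     
              ┃                 .     
              ┃                 .     
              ┗━━━━━━━━━━━━━━━━━━━━━━━
                                      
━━━━━━━━━━━━━━━━━━━┓                  
ialogModal         ┃                  
───────────────────┨                  
                   ┃                  
ror handling implem┃                  


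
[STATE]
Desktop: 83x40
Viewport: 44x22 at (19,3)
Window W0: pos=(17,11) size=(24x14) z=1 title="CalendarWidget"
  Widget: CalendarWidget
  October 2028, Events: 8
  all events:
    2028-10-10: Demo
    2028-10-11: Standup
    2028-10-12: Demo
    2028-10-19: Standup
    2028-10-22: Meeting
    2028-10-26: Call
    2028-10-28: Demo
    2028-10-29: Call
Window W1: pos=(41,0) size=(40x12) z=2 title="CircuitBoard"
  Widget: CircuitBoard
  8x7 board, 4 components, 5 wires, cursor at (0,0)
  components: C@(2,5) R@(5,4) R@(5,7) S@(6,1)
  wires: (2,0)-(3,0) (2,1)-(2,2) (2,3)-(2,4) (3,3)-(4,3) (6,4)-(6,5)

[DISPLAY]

                      ┃   0 1 2 3 4 5 6 7   
                      ┃0  [.]               
                      ┃                     
                      ┃1                    
                      ┃                     
                      ┃2   ·   · ─ ·   · ─ ·
                      ┃    │                
                      ┃3   ·           ·    
━━━━━━━━━━━━━━━━━━━━━┓┗━━━━━━━━━━━━━━━━━━━━━
CalendarWidget       ┃                      
─────────────────────┨                      
    October 2028     ┃                      
o Tu We Th Fr Sa Su  ┃                      
                  1  ┃                      
2  3  4  5  6  7  8  ┃                      
9 10* 11* 12* 13 14 1┃                      
6 17 18 19* 20 21 22*┃                      
3 24 25 26* 27 28* 29┃                      
0 31                 ┃                      
                     ┃                      
                     ┃                      
━━━━━━━━━━━━━━━━━━━━━┛                      


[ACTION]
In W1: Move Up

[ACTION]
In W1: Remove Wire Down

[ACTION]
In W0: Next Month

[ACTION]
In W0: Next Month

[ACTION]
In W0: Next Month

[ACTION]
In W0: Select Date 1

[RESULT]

                      ┃   0 1 2 3 4 5 6 7   
                      ┃0  [.]               
                      ┃                     
                      ┃1                    
                      ┃                     
                      ┃2   ·   · ─ ·   · ─ ·
                      ┃    │                
                      ┃3   ·           ·    
━━━━━━━━━━━━━━━━━━━━━┓┗━━━━━━━━━━━━━━━━━━━━━
CalendarWidget       ┃                      
─────────────────────┨                      
    January 2029     ┃                      
o Tu We Th Fr Sa Su  ┃                      
 1]  2  3  4  5  6  7┃                      
8  9 10 11 12 13 14  ┃                      
5 16 17 18 19 20 21  ┃                      
2 23 24 25 26 27 28  ┃                      
9 30 31              ┃                      
                     ┃                      
                     ┃                      
                     ┃                      
━━━━━━━━━━━━━━━━━━━━━┛                      


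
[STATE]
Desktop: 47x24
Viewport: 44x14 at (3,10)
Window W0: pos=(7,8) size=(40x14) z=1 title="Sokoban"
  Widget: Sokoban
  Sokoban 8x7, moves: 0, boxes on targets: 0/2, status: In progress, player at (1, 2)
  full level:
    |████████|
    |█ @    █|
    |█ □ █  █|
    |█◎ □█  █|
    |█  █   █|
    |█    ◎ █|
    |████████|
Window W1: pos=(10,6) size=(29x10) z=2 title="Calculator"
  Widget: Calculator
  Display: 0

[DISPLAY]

    ┠──┃┌───┬───┬───┬───┐          ┃───────┨
    ┃██┃│ 7 │ 8 │ 9 │ ÷ │          ┃       ┃
    ┃█ ┃├───┼───┼───┼───┤          ┃       ┃
    ┃█ ┃│ 4 │ 5 │ 6 │ × │          ┃       ┃
    ┃█◎┃└───┴───┴───┴───┘          ┃       ┃
    ┃█ ┗━━━━━━━━━━━━━━━━━━━━━━━━━━━┛       ┃
    ┃█    ◎ █                              ┃
    ┃████████                              ┃
    ┃Moves: 0  0/2                         ┃
    ┃                                      ┃
    ┃                                      ┃
    ┗━━━━━━━━━━━━━━━━━━━━━━━━━━━━━━━━━━━━━━┛
                                            
                                            


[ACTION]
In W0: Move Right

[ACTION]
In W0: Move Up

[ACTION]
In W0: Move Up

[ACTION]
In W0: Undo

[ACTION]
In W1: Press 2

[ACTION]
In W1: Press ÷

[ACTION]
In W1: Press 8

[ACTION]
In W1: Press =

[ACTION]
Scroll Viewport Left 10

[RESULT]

       ┠──┃┌───┬───┬───┬───┐          ┃─────
       ┃██┃│ 7 │ 8 │ 9 │ ÷ │          ┃     
       ┃█ ┃├───┼───┼───┼───┤          ┃     
       ┃█ ┃│ 4 │ 5 │ 6 │ × │          ┃     
       ┃█◎┃└───┴───┴───┴───┘          ┃     
       ┃█ ┗━━━━━━━━━━━━━━━━━━━━━━━━━━━┛     
       ┃█    ◎ █                            
       ┃████████                            
       ┃Moves: 0  0/2                       
       ┃                                    
       ┃                                    
       ┗━━━━━━━━━━━━━━━━━━━━━━━━━━━━━━━━━━━━
                                            
                                            


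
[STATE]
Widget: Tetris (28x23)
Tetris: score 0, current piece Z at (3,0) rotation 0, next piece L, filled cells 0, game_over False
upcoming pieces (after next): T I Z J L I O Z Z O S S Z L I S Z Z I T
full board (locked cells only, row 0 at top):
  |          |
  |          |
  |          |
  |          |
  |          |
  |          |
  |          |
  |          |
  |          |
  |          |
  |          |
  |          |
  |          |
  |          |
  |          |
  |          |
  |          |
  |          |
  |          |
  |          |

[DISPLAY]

   ▓▓     │Next:            
    ▓▓    │  ▒              
          │▒▒▒              
          │                 
          │                 
          │                 
          │Score:           
          │0                
          │                 
          │                 
          │                 
          │                 
          │                 
          │                 
          │                 
          │                 
          │                 
          │                 
          │                 
          │                 
          │                 
          │                 
          │                 


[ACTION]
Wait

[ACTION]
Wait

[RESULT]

          │Next:            
          │  ▒              
   ▓▓     │▒▒▒              
    ▓▓    │                 
          │                 
          │                 
          │Score:           
          │0                
          │                 
          │                 
          │                 
          │                 
          │                 
          │                 
          │                 
          │                 
          │                 
          │                 
          │                 
          │                 
          │                 
          │                 
          │                 


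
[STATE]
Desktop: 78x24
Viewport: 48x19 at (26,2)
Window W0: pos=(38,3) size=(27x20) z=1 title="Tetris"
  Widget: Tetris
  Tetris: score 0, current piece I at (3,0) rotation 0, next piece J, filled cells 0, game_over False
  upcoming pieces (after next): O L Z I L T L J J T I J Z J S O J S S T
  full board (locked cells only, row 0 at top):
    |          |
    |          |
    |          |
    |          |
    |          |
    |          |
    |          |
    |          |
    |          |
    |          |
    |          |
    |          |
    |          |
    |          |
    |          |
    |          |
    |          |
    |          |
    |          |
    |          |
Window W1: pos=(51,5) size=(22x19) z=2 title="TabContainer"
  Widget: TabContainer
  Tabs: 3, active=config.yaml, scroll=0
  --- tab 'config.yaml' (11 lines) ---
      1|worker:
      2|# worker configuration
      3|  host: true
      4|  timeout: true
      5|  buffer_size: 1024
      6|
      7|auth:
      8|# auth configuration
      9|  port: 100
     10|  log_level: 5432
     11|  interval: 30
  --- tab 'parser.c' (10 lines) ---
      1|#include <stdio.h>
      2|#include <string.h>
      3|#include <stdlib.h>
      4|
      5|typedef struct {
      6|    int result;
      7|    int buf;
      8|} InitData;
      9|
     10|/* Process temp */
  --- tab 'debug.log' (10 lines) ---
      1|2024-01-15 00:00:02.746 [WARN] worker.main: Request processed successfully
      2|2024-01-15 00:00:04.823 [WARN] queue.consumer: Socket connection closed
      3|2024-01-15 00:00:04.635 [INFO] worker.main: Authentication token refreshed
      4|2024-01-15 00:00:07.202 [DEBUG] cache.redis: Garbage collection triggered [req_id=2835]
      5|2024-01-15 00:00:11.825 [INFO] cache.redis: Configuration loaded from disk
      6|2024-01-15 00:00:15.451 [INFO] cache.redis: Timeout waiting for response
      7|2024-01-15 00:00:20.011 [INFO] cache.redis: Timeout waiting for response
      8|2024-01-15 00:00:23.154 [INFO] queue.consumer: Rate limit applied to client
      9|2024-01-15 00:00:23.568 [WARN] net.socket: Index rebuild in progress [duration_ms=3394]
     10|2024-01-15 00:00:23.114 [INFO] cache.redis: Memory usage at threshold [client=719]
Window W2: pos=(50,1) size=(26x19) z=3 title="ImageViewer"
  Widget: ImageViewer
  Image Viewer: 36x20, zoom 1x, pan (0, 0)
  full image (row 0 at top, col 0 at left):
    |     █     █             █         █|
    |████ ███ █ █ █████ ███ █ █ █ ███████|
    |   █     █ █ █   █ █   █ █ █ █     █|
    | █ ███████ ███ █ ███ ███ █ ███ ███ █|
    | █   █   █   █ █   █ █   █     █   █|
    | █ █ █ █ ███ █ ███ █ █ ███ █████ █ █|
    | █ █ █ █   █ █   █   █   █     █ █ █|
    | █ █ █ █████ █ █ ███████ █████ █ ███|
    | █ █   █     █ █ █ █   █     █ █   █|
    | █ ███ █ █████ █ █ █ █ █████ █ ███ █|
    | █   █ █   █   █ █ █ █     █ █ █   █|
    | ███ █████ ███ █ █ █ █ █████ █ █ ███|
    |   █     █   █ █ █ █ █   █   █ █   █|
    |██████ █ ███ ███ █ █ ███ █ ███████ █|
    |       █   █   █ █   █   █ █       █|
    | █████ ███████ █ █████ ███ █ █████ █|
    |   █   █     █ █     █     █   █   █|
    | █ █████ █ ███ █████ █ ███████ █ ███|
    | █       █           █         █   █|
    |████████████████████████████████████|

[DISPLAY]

                        ┃ ImageViewer           
            ┏━━━━━━━━━━━┠───────────────────────
            ┃ Tetris    ┃     █     █           
            ┠───────────┃████ ███ █ █ █████ ███ 
            ┃          │┃   █     █ █ █   █ █   
            ┃          │┃ █ ███████ ███ █ ███ ██
            ┃          │┃ █   █   █   █ █   █ █ 
            ┃          │┃ █ █ █ █ ███ █ ███ █ █ 
            ┃          │┃ █ █ █ █   █ █   █   █ 
            ┃          │┃ █ █ █ █████ █ █ ██████
            ┃          │┃ █ █   █     █ █ █ █   
            ┃          │┃ █ ███ █ █████ █ █ █ █ 
            ┃          │┃ █   █ █   █   █ █ █ █ 
            ┃          │┃ ███ █████ ███ █ █ █ █ 
            ┃          │┃   █     █   █ █ █ █ █ 
            ┃          │┃██████ █ ███ ███ █ █ ██
            ┃          │┃       █   █   █ █   █ 
            ┃          │┗━━━━━━━━━━━━━━━━━━━━━━━
            ┃          │ ┃  interval: 30      ┃ 


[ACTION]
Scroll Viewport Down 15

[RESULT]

            ┠───────────┃████ ███ █ █ █████ ███ 
            ┃          │┃   █     █ █ █   █ █   
            ┃          │┃ █ ███████ ███ █ ███ ██
            ┃          │┃ █   █   █   █ █   █ █ 
            ┃          │┃ █ █ █ █ ███ █ ███ █ █ 
            ┃          │┃ █ █ █ █   █ █   █   █ 
            ┃          │┃ █ █ █ █████ █ █ ██████
            ┃          │┃ █ █   █     █ █ █ █   
            ┃          │┃ █ ███ █ █████ █ █ █ █ 
            ┃          │┃ █   █ █   █   █ █ █ █ 
            ┃          │┃ ███ █████ ███ █ █ █ █ 
            ┃          │┃   █     █   █ █ █ █ █ 
            ┃          │┃██████ █ ███ ███ █ █ ██
            ┃          │┃       █   █   █ █   █ 
            ┃          │┗━━━━━━━━━━━━━━━━━━━━━━━
            ┃          │ ┃  interval: 30      ┃ 
            ┃          │ ┃                    ┃ 
            ┗━━━━━━━━━━━━┃                    ┃ 
                         ┗━━━━━━━━━━━━━━━━━━━━┛ 


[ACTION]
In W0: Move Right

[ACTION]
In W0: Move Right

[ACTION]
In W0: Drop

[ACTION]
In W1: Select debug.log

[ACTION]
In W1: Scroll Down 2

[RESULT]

            ┠───────────┃████ ███ █ █ █████ ███ 
            ┃          │┃   █     █ █ █   █ █   
            ┃          │┃ █ ███████ ███ █ ███ ██
            ┃          │┃ █   █   █   █ █   █ █ 
            ┃          │┃ █ █ █ █ ███ █ ███ █ █ 
            ┃          │┃ █ █ █ █   █ █   █   █ 
            ┃          │┃ █ █ █ █████ █ █ ██████
            ┃          │┃ █ █   █     █ █ █ █   
            ┃          │┃ █ ███ █ █████ █ █ █ █ 
            ┃          │┃ █   █ █   █   █ █ █ █ 
            ┃          │┃ ███ █████ ███ █ █ █ █ 
            ┃          │┃   █     █   █ █ █ █ █ 
            ┃          │┃██████ █ ███ ███ █ █ ██
            ┃          │┃       █   █   █ █   █ 
            ┃          │┗━━━━━━━━━━━━━━━━━━━━━━━
            ┃          │ ┃                    ┃ 
            ┃          │ ┃                    ┃ 
            ┗━━━━━━━━━━━━┃                    ┃ 
                         ┗━━━━━━━━━━━━━━━━━━━━┛ 


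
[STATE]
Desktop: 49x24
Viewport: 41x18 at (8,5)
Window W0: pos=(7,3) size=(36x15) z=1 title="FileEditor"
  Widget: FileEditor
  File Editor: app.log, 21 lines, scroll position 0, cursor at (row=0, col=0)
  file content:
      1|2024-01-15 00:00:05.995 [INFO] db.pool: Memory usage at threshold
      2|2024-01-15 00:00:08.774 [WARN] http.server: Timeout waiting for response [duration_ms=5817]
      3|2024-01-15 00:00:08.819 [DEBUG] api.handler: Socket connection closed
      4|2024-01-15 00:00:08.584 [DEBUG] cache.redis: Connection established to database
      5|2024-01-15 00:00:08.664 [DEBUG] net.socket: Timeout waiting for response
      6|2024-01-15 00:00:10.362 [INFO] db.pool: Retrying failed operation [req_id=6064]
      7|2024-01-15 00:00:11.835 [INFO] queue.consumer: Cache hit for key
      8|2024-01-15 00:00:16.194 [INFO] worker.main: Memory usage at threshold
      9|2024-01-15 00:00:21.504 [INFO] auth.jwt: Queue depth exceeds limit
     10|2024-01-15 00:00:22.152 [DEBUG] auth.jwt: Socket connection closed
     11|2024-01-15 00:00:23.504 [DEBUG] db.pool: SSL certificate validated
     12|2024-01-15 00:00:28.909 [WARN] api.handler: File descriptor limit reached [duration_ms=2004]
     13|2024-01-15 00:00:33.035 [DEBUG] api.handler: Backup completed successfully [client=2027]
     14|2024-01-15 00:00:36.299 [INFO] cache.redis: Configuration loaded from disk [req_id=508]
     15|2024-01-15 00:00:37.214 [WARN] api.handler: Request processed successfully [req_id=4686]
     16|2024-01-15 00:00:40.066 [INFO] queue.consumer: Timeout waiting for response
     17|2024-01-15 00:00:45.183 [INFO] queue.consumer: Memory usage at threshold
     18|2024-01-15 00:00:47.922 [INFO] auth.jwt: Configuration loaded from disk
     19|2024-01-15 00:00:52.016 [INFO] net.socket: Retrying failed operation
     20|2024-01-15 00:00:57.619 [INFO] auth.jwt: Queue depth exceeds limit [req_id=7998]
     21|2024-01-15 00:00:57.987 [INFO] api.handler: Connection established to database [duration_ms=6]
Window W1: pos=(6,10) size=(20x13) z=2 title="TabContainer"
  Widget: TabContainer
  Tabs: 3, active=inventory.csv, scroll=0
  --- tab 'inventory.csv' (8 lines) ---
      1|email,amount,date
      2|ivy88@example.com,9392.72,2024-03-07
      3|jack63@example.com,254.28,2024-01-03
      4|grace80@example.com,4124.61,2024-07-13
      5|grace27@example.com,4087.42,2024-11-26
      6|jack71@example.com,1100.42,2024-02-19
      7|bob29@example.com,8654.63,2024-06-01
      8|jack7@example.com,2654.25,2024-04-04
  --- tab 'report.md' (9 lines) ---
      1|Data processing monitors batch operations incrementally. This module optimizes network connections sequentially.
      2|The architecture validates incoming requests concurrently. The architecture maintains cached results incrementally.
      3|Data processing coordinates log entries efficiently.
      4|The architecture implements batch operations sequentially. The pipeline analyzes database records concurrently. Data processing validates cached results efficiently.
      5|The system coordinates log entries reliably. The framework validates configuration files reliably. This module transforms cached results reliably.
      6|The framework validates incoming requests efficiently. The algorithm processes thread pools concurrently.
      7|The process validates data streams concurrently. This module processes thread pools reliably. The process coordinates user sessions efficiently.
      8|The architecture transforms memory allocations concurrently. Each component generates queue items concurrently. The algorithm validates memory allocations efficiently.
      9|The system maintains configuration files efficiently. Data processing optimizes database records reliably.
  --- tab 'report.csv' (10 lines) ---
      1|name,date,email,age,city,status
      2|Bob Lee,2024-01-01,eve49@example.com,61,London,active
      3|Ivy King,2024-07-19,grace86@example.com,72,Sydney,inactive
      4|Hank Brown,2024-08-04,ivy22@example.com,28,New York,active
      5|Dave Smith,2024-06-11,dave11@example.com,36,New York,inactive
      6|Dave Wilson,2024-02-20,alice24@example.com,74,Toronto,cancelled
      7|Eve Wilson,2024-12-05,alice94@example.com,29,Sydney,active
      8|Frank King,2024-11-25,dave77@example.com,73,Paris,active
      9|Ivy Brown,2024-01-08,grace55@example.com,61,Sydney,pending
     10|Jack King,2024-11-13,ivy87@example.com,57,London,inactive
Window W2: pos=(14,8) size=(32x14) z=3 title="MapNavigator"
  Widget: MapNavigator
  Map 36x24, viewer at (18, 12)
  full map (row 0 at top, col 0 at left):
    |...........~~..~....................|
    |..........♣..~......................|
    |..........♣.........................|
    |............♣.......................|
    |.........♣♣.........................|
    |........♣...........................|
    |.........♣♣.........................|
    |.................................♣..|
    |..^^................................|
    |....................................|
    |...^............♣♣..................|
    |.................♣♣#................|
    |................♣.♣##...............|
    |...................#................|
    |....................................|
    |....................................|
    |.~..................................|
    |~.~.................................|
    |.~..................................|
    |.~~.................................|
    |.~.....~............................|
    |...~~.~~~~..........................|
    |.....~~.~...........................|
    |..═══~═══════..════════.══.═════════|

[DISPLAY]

──────────────────────────────────┨      
█024-01-15 00:00:05.995 [INFO] db▲┃      
2024-01-15 00:00:08.774 [WARN] ht█┃      
2024-0┏━━━━━━━━━━━━━━━━━━━━━━━━━━━━━━┓   
2024-0┃ MapNavigator                 ┃   
━━━━━━┠──────────────────────────────┨   
TabCon┃..............................┃   
──────┃^.............................┃   
invent┃..............................┃   
──────┃^............♣♣...............┃   
mail,a┃..............♣♣#.............┃   
vy88@e┃.............♣.@##............┃   
ack63@┃................#.............┃   
race80┃..............................┃   
race27┃..............................┃   
ack71@┃..............................┃   
ob29@e┗━━━━━━━━━━━━━━━━━━━━━━━━━━━━━━┛   
━━━━━━━━━━━━━━━━━┛                       


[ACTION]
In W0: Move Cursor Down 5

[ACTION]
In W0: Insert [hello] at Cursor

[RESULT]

──────────────────────────────────┨      
2024-01-15 00:00:05.995 [INFO] db▲┃      
2024-01-15 00:00:08.774 [WARN] ht█┃      
2024-0┏━━━━━━━━━━━━━━━━━━━━━━━━━━━━━━┓   
2024-0┃ MapNavigator                 ┃   
━━━━━━┠──────────────────────────────┨   
TabCon┃..............................┃   
──────┃^.............................┃   
invent┃..............................┃   
──────┃^............♣♣...............┃   
mail,a┃..............♣♣#.............┃   
vy88@e┃.............♣.@##............┃   
ack63@┃................#.............┃   
race80┃..............................┃   
race27┃..............................┃   
ack71@┃..............................┃   
ob29@e┗━━━━━━━━━━━━━━━━━━━━━━━━━━━━━━┛   
━━━━━━━━━━━━━━━━━┛                       


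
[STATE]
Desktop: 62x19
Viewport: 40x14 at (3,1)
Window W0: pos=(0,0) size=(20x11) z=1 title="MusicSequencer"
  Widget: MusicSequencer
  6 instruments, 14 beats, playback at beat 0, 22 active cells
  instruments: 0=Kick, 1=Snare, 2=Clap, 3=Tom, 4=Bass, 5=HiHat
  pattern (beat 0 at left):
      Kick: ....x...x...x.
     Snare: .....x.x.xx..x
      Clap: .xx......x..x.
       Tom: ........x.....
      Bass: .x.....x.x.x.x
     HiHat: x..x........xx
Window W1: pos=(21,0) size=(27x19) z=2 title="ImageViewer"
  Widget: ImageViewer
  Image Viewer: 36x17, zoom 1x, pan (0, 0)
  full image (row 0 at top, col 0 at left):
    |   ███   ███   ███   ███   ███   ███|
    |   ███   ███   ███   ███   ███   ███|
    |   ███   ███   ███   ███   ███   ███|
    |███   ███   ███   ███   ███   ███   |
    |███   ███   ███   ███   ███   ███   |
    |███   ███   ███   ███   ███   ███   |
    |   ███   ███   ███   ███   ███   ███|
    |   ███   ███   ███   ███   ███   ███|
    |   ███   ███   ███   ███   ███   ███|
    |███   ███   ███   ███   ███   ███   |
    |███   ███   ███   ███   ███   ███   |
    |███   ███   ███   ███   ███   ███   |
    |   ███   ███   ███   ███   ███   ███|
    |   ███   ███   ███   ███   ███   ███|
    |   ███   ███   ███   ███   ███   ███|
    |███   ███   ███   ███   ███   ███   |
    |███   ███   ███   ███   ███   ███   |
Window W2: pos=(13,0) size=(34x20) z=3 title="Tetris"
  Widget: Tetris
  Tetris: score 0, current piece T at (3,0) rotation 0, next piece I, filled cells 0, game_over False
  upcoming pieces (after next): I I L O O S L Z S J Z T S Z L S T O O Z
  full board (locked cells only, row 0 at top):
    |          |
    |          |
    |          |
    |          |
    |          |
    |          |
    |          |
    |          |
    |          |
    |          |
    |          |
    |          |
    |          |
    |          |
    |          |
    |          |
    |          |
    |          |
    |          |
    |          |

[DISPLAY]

usicSequen┃ Tetris                      
──────────┠─────────────────────────────
    ▼12345┃          │Next:             
Kick····█·┃          │████              
nare·····█┃          │                  
Clap·██···┃          │                  
 Tom······┃          │                  
Bass·█····┃          │                  
iHat█··█··┃          │Score:            
━━━━━━━━━━┃          │0                 
          ┃          │                  
          ┃          │                  
          ┃          │                  
          ┃          │                  


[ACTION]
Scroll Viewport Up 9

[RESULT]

━━━━━━━━━━┏━━━━━━━━━━━━━━━━━━━━━━━━━━━━━
usicSequen┃ Tetris                      
──────────┠─────────────────────────────
    ▼12345┃          │Next:             
Kick····█·┃          │████              
nare·····█┃          │                  
Clap·██···┃          │                  
 Tom······┃          │                  
Bass·█····┃          │                  
iHat█··█··┃          │Score:            
━━━━━━━━━━┃          │0                 
          ┃          │                  
          ┃          │                  
          ┃          │                  


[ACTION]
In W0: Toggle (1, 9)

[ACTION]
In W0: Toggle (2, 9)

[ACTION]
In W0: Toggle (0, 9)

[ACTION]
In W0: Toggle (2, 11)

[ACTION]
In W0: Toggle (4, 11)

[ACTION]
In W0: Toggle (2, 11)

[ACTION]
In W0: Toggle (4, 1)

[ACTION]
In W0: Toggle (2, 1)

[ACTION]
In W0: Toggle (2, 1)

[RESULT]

━━━━━━━━━━┏━━━━━━━━━━━━━━━━━━━━━━━━━━━━━
usicSequen┃ Tetris                      
──────────┠─────────────────────────────
    ▼12345┃          │Next:             
Kick····█·┃          │████              
nare·····█┃          │                  
Clap·██···┃          │                  
 Tom······┃          │                  
Bass······┃          │                  
iHat█··█··┃          │Score:            
━━━━━━━━━━┃          │0                 
          ┃          │                  
          ┃          │                  
          ┃          │                  
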